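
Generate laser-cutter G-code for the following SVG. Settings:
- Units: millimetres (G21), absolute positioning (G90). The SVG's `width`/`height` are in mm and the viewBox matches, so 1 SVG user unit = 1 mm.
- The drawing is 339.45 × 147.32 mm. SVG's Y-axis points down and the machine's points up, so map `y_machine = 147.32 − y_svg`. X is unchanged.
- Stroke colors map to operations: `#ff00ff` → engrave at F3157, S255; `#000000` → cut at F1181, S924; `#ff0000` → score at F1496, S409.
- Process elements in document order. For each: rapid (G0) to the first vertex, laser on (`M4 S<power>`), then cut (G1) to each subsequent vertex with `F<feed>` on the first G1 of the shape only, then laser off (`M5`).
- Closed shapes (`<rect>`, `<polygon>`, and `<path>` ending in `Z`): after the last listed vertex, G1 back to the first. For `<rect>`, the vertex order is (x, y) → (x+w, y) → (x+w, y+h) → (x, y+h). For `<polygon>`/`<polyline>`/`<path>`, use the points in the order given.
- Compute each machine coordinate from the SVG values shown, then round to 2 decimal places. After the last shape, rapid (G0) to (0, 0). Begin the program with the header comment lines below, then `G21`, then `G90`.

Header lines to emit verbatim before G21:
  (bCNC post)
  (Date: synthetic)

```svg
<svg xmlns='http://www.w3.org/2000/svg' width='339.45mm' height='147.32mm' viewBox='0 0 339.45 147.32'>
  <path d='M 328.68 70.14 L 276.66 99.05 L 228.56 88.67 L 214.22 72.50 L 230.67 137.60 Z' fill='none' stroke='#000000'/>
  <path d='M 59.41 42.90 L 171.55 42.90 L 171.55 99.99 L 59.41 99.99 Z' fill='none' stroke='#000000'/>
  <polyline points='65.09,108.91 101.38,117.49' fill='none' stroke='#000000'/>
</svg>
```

(bCNC post)
(Date: synthetic)
G21
G90
G0 X328.68 Y77.18
M4 S924
G1 X276.66 Y48.27 F1181
G1 X228.56 Y58.65
G1 X214.22 Y74.82
G1 X230.67 Y9.72
G1 X328.68 Y77.18
M5
G0 X59.41 Y104.42
M4 S924
G1 X171.55 Y104.42 F1181
G1 X171.55 Y47.33
G1 X59.41 Y47.33
G1 X59.41 Y104.42
M5
G0 X65.09 Y38.41
M4 S924
G1 X101.38 Y29.83 F1181
M5
G0 X0.00 Y0.00

Since the viewBox matches the mm dimensions, user units are millimetres directly. The only transform is the Y-flip y_m = 147.32 − y_svg.

Shape 1 is a closed polygon drawn with `<path>`. Its stroke #000000 means cut at S924, F1181. After flipping Y the toolpath is (328.68,77.18) → (276.66,48.27) → (228.56,58.65) → (214.22,74.82) → (230.67,9.72) → (328.68,77.18), returning to the start.

Shape 2 is a rectangle drawn with `<path>`. Its stroke #000000 means cut at S924, F1181. After flipping Y the toolpath is (59.41,104.42) → (171.55,104.42) → (171.55,47.33) → (59.41,47.33) → (59.41,104.42), returning to the start.

Shape 3 is a line segment drawn with `<polyline>`. Its stroke #000000 means cut at S924, F1181. After flipping Y the toolpath is (65.09,38.41) → (101.38,29.83).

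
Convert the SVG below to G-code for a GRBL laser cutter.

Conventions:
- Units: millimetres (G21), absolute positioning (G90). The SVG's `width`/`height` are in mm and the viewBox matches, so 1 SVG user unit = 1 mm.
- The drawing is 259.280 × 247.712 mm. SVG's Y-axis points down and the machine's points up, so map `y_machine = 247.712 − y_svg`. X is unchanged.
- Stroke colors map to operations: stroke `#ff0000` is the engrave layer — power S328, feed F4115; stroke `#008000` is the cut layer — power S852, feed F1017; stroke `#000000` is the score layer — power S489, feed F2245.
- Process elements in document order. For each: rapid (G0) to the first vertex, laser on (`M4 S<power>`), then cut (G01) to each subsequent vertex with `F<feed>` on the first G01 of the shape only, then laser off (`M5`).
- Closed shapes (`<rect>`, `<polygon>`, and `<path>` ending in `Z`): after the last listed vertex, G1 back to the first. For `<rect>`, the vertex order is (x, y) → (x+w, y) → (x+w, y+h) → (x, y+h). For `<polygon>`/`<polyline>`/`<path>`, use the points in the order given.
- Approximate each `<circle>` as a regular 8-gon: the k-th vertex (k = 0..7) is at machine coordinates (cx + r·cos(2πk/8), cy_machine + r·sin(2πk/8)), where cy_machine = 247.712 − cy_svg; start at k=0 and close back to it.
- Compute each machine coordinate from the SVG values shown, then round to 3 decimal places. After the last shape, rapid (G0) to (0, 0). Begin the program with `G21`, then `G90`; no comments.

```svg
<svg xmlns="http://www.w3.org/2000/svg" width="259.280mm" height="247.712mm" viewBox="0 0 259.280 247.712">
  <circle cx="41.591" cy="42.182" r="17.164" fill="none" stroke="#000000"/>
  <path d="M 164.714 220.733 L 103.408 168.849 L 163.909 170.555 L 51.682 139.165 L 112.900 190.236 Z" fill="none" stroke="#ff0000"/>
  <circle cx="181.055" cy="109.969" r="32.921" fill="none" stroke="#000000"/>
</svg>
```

G21
G90
G0 X58.755 Y205.530
M4 S489
G01 X53.728 Y217.667 F2245
G01 X41.591 Y222.694
G01 X29.454 Y217.667
G01 X24.427 Y205.530
G01 X29.454 Y193.393
G01 X41.591 Y188.366
G01 X53.728 Y193.393
G01 X58.755 Y205.530
M5
G0 X164.714 Y26.979
M4 S328
G01 X103.408 Y78.863 F4115
G01 X163.909 Y77.157
G01 X51.682 Y108.547
G01 X112.900 Y57.476
G01 X164.714 Y26.979
M5
G0 X213.976 Y137.743
M4 S489
G01 X204.334 Y161.022 F2245
G01 X181.055 Y170.664
G01 X157.776 Y161.022
G01 X148.134 Y137.743
G01 X157.776 Y114.464
G01 X181.055 Y104.822
G01 X204.334 Y114.464
G01 X213.976 Y137.743
M5
G0 X0.000 Y0.000

1 u = 1 mm; y_m = 247.712 − y.

[1] `<circle>` circle, #000000→score S489 F2245: (58.755,205.530) → (53.728,217.667) → (41.591,222.694) → (29.454,217.667) → (24.427,205.530) → (29.454,193.393) → (41.591,188.366) → (53.728,193.393) → (58.755,205.530) (closed)

[2] `<path>` closed polygon, #ff0000→engrave S328 F4115: (164.714,26.979) → (103.408,78.863) → (163.909,77.157) → (51.682,108.547) → (112.900,57.476) → (164.714,26.979) (closed)

[3] `<circle>` circle, #000000→score S489 F2245: (213.976,137.743) → (204.334,161.022) → (181.055,170.664) → (157.776,161.022) → (148.134,137.743) → (157.776,114.464) → (181.055,104.822) → (204.334,114.464) → (213.976,137.743) (closed)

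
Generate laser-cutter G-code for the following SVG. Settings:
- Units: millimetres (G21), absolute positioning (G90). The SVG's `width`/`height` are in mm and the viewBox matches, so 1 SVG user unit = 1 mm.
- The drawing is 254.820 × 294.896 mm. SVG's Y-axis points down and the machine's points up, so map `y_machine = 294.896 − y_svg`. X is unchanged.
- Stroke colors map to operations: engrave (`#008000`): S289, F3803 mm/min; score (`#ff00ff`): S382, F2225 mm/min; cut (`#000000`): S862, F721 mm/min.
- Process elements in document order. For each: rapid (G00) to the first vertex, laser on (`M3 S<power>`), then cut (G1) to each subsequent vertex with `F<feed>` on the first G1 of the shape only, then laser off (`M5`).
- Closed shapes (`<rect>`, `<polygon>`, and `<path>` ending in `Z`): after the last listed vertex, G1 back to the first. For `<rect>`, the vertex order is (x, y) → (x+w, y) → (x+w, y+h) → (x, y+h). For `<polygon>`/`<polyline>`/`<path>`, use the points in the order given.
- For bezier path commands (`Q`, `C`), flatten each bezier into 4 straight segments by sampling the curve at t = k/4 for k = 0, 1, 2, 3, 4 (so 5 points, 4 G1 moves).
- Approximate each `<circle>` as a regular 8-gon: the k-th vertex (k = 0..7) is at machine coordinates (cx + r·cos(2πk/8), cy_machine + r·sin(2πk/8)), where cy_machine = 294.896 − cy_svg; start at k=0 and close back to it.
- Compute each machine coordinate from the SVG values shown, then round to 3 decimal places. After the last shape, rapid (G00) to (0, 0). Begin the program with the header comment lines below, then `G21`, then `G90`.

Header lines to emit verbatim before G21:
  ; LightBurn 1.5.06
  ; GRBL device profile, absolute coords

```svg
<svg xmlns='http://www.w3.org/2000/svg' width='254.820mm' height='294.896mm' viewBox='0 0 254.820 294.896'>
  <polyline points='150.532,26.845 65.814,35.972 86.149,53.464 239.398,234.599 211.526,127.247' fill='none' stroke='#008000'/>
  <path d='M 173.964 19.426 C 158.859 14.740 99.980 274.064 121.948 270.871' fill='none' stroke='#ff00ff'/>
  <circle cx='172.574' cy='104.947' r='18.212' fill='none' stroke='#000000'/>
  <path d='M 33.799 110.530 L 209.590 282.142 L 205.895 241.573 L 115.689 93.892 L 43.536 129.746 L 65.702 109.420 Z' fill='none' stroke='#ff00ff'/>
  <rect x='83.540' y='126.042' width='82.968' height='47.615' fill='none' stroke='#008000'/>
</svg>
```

1 u = 1 mm; y_m = 294.896 − y.

[1] `<polyline>` open polyline, #008000→engrave S289 F3803: (150.532,268.051) → (65.814,258.924) → (86.149,241.432) → (239.398,60.297) → (211.526,167.649)

[2] `<path>` cubic bezier, #ff00ff→score S382 F2225: (173.964,275.470) → (156.375,237.710) → (134.054,150.307) → (118.684,62.625) → (121.948,24.025)

[3] `<circle>` circle, #000000→cut S862 F721: (190.786,189.949) → (185.452,202.827) → (172.574,208.161) → (159.696,202.827) → (154.362,189.949) → (159.696,177.071) → (172.574,171.737) → (185.452,177.071) → (190.786,189.949) (closed)

[4] `<path>` closed polygon, #ff00ff→score S382 F2225: (33.799,184.366) → (209.590,12.754) → (205.895,53.323) → (115.689,201.004) → (43.536,165.150) → (65.702,185.476) → (33.799,184.366) (closed)

[5] `<rect>` rectangle, #008000→engrave S289 F3803: (83.540,168.854) → (166.508,168.854) → (166.508,121.239) → (83.540,121.239) → (83.540,168.854) (closed)

; LightBurn 1.5.06
; GRBL device profile, absolute coords
G21
G90
G00 X150.532 Y268.051
M3 S289
G1 X65.814 Y258.924 F3803
G1 X86.149 Y241.432
G1 X239.398 Y60.297
G1 X211.526 Y167.649
M5
G00 X173.964 Y275.470
M3 S382
G1 X156.375 Y237.710 F2225
G1 X134.054 Y150.307
G1 X118.684 Y62.625
G1 X121.948 Y24.025
M5
G00 X190.786 Y189.949
M3 S862
G1 X185.452 Y202.827 F721
G1 X172.574 Y208.161
G1 X159.696 Y202.827
G1 X154.362 Y189.949
G1 X159.696 Y177.071
G1 X172.574 Y171.737
G1 X185.452 Y177.071
G1 X190.786 Y189.949
M5
G00 X33.799 Y184.366
M3 S382
G1 X209.590 Y12.754 F2225
G1 X205.895 Y53.323
G1 X115.689 Y201.004
G1 X43.536 Y165.150
G1 X65.702 Y185.476
G1 X33.799 Y184.366
M5
G00 X83.540 Y168.854
M3 S289
G1 X166.508 Y168.854 F3803
G1 X166.508 Y121.239
G1 X83.540 Y121.239
G1 X83.540 Y168.854
M5
G00 X0.000 Y0.000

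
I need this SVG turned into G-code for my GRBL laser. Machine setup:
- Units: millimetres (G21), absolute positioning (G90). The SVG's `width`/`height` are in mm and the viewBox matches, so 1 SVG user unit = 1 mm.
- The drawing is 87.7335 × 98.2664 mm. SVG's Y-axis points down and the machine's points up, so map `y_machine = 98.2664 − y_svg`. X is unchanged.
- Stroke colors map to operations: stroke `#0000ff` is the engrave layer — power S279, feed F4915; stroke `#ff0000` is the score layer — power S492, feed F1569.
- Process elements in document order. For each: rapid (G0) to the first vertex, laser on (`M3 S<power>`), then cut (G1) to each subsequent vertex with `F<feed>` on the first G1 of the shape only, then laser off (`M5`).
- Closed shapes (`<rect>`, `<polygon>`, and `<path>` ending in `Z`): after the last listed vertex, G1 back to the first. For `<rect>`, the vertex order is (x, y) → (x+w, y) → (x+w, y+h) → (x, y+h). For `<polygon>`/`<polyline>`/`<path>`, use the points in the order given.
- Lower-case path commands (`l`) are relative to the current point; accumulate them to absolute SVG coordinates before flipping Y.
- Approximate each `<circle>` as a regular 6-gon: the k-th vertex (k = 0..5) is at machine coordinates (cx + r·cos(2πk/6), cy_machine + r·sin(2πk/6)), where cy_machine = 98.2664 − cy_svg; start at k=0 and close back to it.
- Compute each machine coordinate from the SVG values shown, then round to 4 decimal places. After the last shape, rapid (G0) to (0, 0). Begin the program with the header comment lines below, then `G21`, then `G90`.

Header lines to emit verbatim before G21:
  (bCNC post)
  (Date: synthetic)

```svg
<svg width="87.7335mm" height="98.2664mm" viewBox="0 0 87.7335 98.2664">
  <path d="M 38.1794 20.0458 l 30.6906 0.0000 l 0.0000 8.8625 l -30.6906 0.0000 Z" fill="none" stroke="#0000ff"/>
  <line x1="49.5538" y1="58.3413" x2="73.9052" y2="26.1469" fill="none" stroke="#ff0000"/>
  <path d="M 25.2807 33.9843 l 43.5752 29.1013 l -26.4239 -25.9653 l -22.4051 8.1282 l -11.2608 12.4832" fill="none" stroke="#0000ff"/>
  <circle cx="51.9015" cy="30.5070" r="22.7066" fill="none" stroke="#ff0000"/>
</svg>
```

(bCNC post)
(Date: synthetic)
G21
G90
G0 X38.1794 Y78.2206
M3 S279
G1 X68.8700 Y78.2206 F4915
G1 X68.8700 Y69.3581
G1 X38.1794 Y69.3581
G1 X38.1794 Y78.2206
M5
G0 X49.5538 Y39.9251
M3 S492
G1 X73.9052 Y72.1195 F1569
M5
G0 X25.2807 Y64.2821
M3 S279
G1 X68.8559 Y35.1808 F4915
G1 X42.4320 Y61.1461
G1 X20.0269 Y53.0179
G1 X8.7661 Y40.5347
M5
G0 X74.6081 Y67.7594
M3 S492
G1 X63.2548 Y87.4239 F1569
G1 X40.5482 Y87.4239
G1 X29.1949 Y67.7594
G1 X40.5482 Y48.0949
G1 X63.2548 Y48.0949
G1 X74.6081 Y67.7594
M5
G0 X0.0000 Y0.0000

1 u = 1 mm; y_m = 98.2664 − y.

[1] `<path>` rectangle, #0000ff→engrave S279 F4915: (38.1794,78.2206) → (68.8700,78.2206) → (68.8700,69.3581) → (38.1794,69.3581) → (38.1794,78.2206) (closed)

[2] `<line>` line segment, #ff0000→score S492 F1569: (49.5538,39.9251) → (73.9052,72.1195)

[3] `<path>` open polyline, #0000ff→engrave S279 F4915: (25.2807,64.2821) → (68.8559,35.1808) → (42.4320,61.1461) → (20.0269,53.0179) → (8.7661,40.5347)

[4] `<circle>` circle, #ff0000→score S492 F1569: (74.6081,67.7594) → (63.2548,87.4239) → (40.5482,87.4239) → (29.1949,67.7594) → (40.5482,48.0949) → (63.2548,48.0949) → (74.6081,67.7594) (closed)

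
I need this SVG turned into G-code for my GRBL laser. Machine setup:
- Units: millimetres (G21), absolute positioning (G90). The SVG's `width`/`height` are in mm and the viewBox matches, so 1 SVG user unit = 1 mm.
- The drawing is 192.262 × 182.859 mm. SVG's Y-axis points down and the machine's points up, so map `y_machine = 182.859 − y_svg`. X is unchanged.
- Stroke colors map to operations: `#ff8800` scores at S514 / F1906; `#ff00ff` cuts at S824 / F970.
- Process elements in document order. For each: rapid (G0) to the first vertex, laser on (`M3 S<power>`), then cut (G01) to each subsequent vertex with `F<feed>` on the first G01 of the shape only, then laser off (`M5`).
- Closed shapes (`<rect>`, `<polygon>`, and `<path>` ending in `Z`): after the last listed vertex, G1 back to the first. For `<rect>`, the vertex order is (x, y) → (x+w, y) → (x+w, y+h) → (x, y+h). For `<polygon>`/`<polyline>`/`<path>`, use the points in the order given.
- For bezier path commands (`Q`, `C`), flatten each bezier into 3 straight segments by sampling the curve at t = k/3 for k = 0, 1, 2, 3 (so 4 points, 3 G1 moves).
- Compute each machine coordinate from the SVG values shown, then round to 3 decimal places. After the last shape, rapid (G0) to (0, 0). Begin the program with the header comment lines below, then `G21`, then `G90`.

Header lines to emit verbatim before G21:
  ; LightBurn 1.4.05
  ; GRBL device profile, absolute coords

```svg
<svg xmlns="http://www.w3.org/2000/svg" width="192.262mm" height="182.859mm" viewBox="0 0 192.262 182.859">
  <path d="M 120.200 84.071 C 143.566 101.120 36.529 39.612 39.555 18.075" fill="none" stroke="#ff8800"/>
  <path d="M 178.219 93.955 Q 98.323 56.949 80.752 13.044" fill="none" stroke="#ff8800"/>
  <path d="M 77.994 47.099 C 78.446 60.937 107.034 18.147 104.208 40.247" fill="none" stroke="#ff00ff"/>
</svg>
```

; LightBurn 1.4.05
; GRBL device profile, absolute coords
G21
G90
G0 X120.200 Y98.788
M3 S514
G01 X109.004 Y103.535 F1906
G01 X64.311 Y134.313
G01 X39.555 Y164.784
M5
G0 X178.219 Y88.904
M3 S514
G01 X131.880 Y114.341 F1906
G01 X99.391 Y141.312
G01 X80.752 Y169.815
M5
G0 X77.994 Y135.760
M3 S824
G01 X85.619 Y136.297 F970
G01 X98.768 Y147.583
G01 X104.208 Y142.612
M5
G0 X0.000 Y0.000

Since the viewBox matches the mm dimensions, user units are millimetres directly. The only transform is the Y-flip y_m = 182.859 − y_svg.

Shape 1 is a cubic bezier drawn with `<path>`. Its stroke #ff8800 means score at S514, F1906. After flipping Y the toolpath is (120.200,98.788) → (109.004,103.535) → (64.311,134.313) → (39.555,164.784).

Shape 2 is a quadratic bezier drawn with `<path>`. Its stroke #ff8800 means score at S514, F1906. After flipping Y the toolpath is (178.219,88.904) → (131.880,114.341) → (99.391,141.312) → (80.752,169.815).

Shape 3 is a cubic bezier drawn with `<path>`. Its stroke #ff00ff means cut at S824, F970. After flipping Y the toolpath is (77.994,135.760) → (85.619,136.297) → (98.768,147.583) → (104.208,142.612).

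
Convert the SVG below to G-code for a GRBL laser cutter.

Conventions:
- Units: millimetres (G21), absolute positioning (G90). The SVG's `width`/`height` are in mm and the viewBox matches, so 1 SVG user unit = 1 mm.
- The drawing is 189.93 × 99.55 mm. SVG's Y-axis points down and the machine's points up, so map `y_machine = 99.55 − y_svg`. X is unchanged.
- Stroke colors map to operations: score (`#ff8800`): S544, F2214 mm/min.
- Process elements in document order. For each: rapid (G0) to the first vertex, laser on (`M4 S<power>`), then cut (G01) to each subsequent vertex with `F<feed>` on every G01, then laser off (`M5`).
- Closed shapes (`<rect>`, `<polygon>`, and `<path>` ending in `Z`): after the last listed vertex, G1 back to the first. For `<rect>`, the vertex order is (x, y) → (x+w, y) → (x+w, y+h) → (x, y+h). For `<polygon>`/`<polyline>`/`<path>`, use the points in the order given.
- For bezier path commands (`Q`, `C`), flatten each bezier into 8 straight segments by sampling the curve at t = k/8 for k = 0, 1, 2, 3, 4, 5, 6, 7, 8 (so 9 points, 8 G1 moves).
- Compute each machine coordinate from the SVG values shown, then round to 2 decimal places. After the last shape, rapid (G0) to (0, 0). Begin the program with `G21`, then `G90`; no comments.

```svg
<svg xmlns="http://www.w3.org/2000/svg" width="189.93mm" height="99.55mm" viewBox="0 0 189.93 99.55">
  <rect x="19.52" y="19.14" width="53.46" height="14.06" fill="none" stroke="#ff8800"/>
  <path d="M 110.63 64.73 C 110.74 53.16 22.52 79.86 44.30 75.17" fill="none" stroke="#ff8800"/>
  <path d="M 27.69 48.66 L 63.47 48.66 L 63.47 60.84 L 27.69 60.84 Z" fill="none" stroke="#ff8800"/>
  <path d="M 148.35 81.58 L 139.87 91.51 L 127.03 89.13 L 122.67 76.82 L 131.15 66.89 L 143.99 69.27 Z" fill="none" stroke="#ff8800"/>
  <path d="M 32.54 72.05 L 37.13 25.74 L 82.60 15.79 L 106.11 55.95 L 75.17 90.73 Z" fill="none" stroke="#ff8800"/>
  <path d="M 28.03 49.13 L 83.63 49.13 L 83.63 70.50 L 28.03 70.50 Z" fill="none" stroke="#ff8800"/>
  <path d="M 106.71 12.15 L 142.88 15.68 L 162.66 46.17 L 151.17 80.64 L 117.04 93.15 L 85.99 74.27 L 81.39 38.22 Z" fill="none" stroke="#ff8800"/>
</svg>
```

G21
G90
G0 X19.52 Y80.41
M4 S544
G01 X72.98 Y80.41 F2214
G01 X72.98 Y66.35 F2214
G01 X19.52 Y66.35 F2214
G01 X19.52 Y80.41 F2214
M5
G0 X110.63 Y34.82
M4 S544
G01 X106.92 Y37.50 F2214
G01 X97.25 Y37.41 F2214
G01 X83.95 Y35.36 F2214
G01 X69.34 Y32.18 F2214
G01 X55.74 Y28.67 F2214
G01 X45.49 Y25.66 F2214
G01 X40.90 Y23.96 F2214
G01 X44.30 Y24.38 F2214
M5
G0 X27.69 Y50.89
M4 S544
G01 X63.47 Y50.89 F2214
G01 X63.47 Y38.71 F2214
G01 X27.69 Y38.71 F2214
G01 X27.69 Y50.89 F2214
M5
G0 X148.35 Y17.97
M4 S544
G01 X139.87 Y8.04 F2214
G01 X127.03 Y10.42 F2214
G01 X122.67 Y22.73 F2214
G01 X131.15 Y32.66 F2214
G01 X143.99 Y30.28 F2214
G01 X148.35 Y17.97 F2214
M5
G0 X32.54 Y27.50
M4 S544
G01 X37.13 Y73.81 F2214
G01 X82.60 Y83.76 F2214
G01 X106.11 Y43.60 F2214
G01 X75.17 Y8.82 F2214
G01 X32.54 Y27.50 F2214
M5
G0 X28.03 Y50.42
M4 S544
G01 X83.63 Y50.42 F2214
G01 X83.63 Y29.05 F2214
G01 X28.03 Y29.05 F2214
G01 X28.03 Y50.42 F2214
M5
G0 X106.71 Y87.40
M4 S544
G01 X142.88 Y83.87 F2214
G01 X162.66 Y53.38 F2214
G01 X151.17 Y18.91 F2214
G01 X117.04 Y6.40 F2214
G01 X85.99 Y25.28 F2214
G01 X81.39 Y61.33 F2214
G01 X106.71 Y87.40 F2214
M5
G0 X0.00 Y0.00

viewBox `0 0 189.93 99.55` with mm width/height → 1 unit = 1 mm. Flip: y_m = 99.55 − y_svg.

**Shape 1** — `<rect>` rectangle, stroke `#ff8800` → score (S544, F2214). Machine vertices: (19.52,80.41) → (72.98,80.41) → (72.98,66.35) → (19.52,66.35) → (19.52,80.41). Closed: final G1 returns to the first vertex.

**Shape 2** — `<path>` cubic bezier, stroke `#ff8800` → score (S544, F2214). Control points (SVG): P0=(110.63,64.73), P1=(110.74,53.16), P2=(22.52,79.86), P3=(44.30,75.17); sampled at t=k/8. Machine vertices: (110.63,34.82) → (106.92,37.50) → (97.25,37.41) → (83.95,35.36) → (69.34,32.18) → (55.74,28.67) → (45.49,25.66) → (40.90,23.96) → (44.30,24.38). Open path.

**Shape 3** — `<path>` rectangle, stroke `#ff8800` → score (S544, F2214). Machine vertices: (27.69,50.89) → (63.47,50.89) → (63.47,38.71) → (27.69,38.71) → (27.69,50.89). Closed: final G1 returns to the first vertex.

**Shape 4** — `<path>` regular polygon, stroke `#ff8800` → score (S544, F2214). Machine vertices: (148.35,17.97) → (139.87,8.04) → (127.03,10.42) → (122.67,22.73) → (131.15,32.66) → (143.99,30.28) → (148.35,17.97). Closed: final G1 returns to the first vertex.

**Shape 5** — `<path>` regular polygon, stroke `#ff8800` → score (S544, F2214). Machine vertices: (32.54,27.50) → (37.13,73.81) → (82.60,83.76) → (106.11,43.60) → (75.17,8.82) → (32.54,27.50). Closed: final G1 returns to the first vertex.

**Shape 6** — `<path>` rectangle, stroke `#ff8800` → score (S544, F2214). Machine vertices: (28.03,50.42) → (83.63,50.42) → (83.63,29.05) → (28.03,29.05) → (28.03,50.42). Closed: final G1 returns to the first vertex.

**Shape 7** — `<path>` regular polygon, stroke `#ff8800` → score (S544, F2214). Machine vertices: (106.71,87.40) → (142.88,83.87) → (162.66,53.38) → (151.17,18.91) → (117.04,6.40) → (85.99,25.28) → (81.39,61.33) → (106.71,87.40). Closed: final G1 returns to the first vertex.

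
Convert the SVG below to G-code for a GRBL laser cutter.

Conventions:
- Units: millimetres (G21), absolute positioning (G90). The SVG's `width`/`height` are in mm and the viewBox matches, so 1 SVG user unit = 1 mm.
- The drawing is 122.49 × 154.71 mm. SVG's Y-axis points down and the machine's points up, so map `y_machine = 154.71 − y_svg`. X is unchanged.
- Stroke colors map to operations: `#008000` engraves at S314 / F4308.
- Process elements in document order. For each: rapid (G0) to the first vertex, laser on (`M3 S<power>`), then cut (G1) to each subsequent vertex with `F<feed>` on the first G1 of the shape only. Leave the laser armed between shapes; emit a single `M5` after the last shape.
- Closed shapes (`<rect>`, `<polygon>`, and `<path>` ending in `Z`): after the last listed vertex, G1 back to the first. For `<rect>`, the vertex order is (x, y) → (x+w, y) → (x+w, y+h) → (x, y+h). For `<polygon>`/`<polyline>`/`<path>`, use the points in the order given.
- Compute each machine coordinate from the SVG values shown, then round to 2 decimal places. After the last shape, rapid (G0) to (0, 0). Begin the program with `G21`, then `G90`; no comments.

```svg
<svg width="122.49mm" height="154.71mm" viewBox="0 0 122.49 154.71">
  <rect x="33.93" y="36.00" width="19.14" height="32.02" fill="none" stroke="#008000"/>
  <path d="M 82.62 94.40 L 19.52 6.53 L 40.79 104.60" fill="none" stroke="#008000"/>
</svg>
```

G21
G90
G0 X33.93 Y118.71
M3 S314
G1 X53.07 Y118.71 F4308
G1 X53.07 Y86.69
G1 X33.93 Y86.69
G1 X33.93 Y118.71
G0 X82.62 Y60.31
M3 S314
G1 X19.52 Y148.18 F4308
G1 X40.79 Y50.11
M5
G0 X0.00 Y0.00

Since the viewBox matches the mm dimensions, user units are millimetres directly. The only transform is the Y-flip y_m = 154.71 − y_svg.

Shape 1 is a rectangle drawn with `<rect>`. Its stroke #008000 means engrave at S314, F4308. After flipping Y the toolpath is (33.93,118.71) → (53.07,118.71) → (53.07,86.69) → (33.93,86.69) → (33.93,118.71), returning to the start.

Shape 2 is a open polyline drawn with `<path>`. Its stroke #008000 means engrave at S314, F4308. After flipping Y the toolpath is (82.62,60.31) → (19.52,148.18) → (40.79,50.11).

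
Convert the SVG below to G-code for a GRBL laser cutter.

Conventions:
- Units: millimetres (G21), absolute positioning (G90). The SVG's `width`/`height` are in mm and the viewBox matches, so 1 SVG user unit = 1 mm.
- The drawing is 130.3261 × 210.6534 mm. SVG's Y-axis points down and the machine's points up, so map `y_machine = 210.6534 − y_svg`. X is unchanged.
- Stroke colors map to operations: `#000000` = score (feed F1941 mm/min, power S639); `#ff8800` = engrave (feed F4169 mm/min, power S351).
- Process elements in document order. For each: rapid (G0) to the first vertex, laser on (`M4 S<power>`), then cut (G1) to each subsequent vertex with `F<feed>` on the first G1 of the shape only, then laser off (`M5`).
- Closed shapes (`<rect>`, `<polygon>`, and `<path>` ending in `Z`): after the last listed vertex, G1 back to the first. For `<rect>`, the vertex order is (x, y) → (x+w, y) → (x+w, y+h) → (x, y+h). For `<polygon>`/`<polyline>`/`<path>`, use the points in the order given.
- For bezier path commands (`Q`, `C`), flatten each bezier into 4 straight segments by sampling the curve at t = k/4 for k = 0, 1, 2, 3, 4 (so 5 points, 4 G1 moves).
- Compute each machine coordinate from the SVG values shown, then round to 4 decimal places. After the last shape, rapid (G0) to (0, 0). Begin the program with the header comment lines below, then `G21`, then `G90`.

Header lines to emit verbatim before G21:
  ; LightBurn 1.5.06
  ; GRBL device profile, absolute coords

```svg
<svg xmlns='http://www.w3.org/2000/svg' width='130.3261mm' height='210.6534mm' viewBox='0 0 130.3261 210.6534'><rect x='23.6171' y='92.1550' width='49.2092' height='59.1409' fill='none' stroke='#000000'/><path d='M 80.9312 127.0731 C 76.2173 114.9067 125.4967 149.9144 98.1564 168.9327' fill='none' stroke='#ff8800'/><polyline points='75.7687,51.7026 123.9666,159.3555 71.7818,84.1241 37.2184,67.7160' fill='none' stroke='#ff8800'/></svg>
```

; LightBurn 1.5.06
; GRBL device profile, absolute coords
G21
G90
G0 X23.6171 Y118.4984
M4 S639
G1 X72.8263 Y118.4984 F1941
G1 X72.8263 Y59.3575
G1 X23.6171 Y59.3575
G1 X23.6171 Y118.4984
M5
G0 X80.9312 Y83.5803
M4 S351
G1 X85.4787 Y84.8469 F4169
G1 X98.0287 Y74.3448
G1 X106.3363 Y57.9955
G1 X98.1564 Y41.7207
M5
G0 X75.7687 Y158.9508
M4 S351
G1 X123.9666 Y51.2979 F4169
G1 X71.7818 Y126.5293
G1 X37.2184 Y142.9374
M5
G0 X0.0000 Y0.0000

viewBox `0 0 130.3261 210.6534` with mm width/height → 1 unit = 1 mm. Flip: y_m = 210.6534 − y_svg.

**Shape 1** — `<rect>` rectangle, stroke `#000000` → score (S639, F1941). Machine vertices: (23.6171,118.4984) → (72.8263,118.4984) → (72.8263,59.3575) → (23.6171,59.3575) → (23.6171,118.4984). Closed: final G1 returns to the first vertex.

**Shape 2** — `<path>` cubic bezier, stroke `#ff8800` → engrave (S351, F4169). Control points (SVG): P0=(80.9312,127.0731), P1=(76.2173,114.9067), P2=(125.4967,149.9144), P3=(98.1564,168.9327); sampled at t=k/4. Machine vertices: (80.9312,83.5803) → (85.4787,84.8469) → (98.0287,74.3448) → (106.3363,57.9955) → (98.1564,41.7207). Open path.

**Shape 3** — `<polyline>` open polyline, stroke `#ff8800` → engrave (S351, F4169). Machine vertices: (75.7687,158.9508) → (123.9666,51.2979) → (71.7818,126.5293) → (37.2184,142.9374). Open path.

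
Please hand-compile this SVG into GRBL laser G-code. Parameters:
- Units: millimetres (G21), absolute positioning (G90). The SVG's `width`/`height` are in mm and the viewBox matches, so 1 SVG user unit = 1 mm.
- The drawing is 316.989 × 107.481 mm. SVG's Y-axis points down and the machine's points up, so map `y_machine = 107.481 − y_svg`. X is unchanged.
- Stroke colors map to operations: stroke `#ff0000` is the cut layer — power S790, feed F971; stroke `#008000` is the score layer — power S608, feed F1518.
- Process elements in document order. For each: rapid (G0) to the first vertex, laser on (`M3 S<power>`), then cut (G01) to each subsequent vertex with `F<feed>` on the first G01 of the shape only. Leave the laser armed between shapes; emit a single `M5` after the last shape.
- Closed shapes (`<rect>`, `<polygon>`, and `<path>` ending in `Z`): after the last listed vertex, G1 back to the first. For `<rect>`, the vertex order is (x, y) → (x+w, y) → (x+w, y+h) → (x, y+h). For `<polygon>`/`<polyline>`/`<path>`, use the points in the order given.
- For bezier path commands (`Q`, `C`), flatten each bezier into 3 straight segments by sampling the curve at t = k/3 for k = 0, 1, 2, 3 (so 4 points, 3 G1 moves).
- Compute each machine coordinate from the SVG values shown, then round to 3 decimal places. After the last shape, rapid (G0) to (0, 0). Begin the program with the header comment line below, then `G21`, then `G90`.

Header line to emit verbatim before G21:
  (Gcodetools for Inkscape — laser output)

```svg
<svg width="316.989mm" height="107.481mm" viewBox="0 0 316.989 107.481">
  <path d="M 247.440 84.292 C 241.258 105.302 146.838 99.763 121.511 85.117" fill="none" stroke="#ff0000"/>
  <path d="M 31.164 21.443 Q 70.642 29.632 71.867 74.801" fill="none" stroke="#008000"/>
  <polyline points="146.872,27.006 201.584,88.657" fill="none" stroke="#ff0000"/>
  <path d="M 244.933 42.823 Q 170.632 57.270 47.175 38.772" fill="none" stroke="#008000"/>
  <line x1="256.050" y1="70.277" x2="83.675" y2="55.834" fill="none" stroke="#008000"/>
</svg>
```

1 u = 1 mm; y_m = 107.481 − y.

[1] `<path>` cubic bezier, #ff0000→cut S790 F971: (247.440,23.189) → (217.672,10.383) → (164.042,11.400) → (121.511,22.364)

[2] `<path>` quadratic bezier, #008000→score S608 F1518: (31.164,86.038) → (53.232,76.470) → (66.800,58.684) → (71.867,32.680)

[3] `<polyline>` line segment, #ff0000→cut S790 F971: (146.872,80.475) → (201.584,18.824)

[4] `<path>` quadratic bezier, #008000→score S608 F1518: (244.933,64.658) → (189.937,58.687) → (124.018,60.038) → (47.175,68.709)

[5] `<line>` line segment, #008000→score S608 F1518: (256.050,37.204) → (83.675,51.647)

(Gcodetools for Inkscape — laser output)
G21
G90
G0 X247.440 Y23.189
M3 S790
G01 X217.672 Y10.383 F971
G01 X164.042 Y11.400
G01 X121.511 Y22.364
G0 X31.164 Y86.038
M3 S608
G01 X53.232 Y76.470 F1518
G01 X66.800 Y58.684
G01 X71.867 Y32.680
G0 X146.872 Y80.475
M3 S790
G01 X201.584 Y18.824 F971
G0 X244.933 Y64.658
M3 S608
G01 X189.937 Y58.687 F1518
G01 X124.018 Y60.038
G01 X47.175 Y68.709
G0 X256.050 Y37.204
M3 S608
G01 X83.675 Y51.647 F1518
M5
G0 X0.000 Y0.000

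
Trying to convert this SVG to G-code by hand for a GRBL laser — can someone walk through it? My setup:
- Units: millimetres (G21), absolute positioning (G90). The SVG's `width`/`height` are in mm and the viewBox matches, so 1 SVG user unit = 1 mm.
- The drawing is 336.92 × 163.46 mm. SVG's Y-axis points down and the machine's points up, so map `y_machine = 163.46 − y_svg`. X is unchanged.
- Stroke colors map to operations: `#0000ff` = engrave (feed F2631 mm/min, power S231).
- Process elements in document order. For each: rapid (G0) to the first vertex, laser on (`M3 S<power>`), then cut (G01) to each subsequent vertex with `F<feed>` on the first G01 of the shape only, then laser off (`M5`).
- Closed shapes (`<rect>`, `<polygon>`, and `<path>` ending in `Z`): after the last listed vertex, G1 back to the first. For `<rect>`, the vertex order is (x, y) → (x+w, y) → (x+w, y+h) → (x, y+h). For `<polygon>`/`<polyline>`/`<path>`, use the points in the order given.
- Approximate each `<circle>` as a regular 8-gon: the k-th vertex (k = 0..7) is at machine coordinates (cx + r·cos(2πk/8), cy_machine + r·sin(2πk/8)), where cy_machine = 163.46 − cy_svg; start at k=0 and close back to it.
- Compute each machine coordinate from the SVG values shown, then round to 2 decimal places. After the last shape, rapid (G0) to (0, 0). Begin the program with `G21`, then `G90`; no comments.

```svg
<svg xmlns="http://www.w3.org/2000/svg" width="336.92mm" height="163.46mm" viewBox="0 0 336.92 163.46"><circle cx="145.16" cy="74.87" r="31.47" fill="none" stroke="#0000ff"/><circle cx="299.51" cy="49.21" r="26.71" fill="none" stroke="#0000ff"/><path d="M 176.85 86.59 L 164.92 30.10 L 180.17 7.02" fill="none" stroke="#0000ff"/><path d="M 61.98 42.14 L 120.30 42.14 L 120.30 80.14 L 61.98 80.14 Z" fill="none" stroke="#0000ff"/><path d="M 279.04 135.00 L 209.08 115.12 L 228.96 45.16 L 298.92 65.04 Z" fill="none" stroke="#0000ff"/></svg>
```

G21
G90
G0 X176.63 Y88.59
M3 S231
G01 X167.41 Y110.84 F2631
G01 X145.16 Y120.06
G01 X122.91 Y110.84
G01 X113.69 Y88.59
G01 X122.91 Y66.34
G01 X145.16 Y57.12
G01 X167.41 Y66.34
G01 X176.63 Y88.59
M5
G0 X326.22 Y114.25
M3 S231
G01 X318.40 Y133.14 F2631
G01 X299.51 Y140.96
G01 X280.62 Y133.14
G01 X272.80 Y114.25
G01 X280.62 Y95.36
G01 X299.51 Y87.54
G01 X318.40 Y95.36
G01 X326.22 Y114.25
M5
G0 X176.85 Y76.87
M3 S231
G01 X164.92 Y133.36 F2631
G01 X180.17 Y156.44
M5
G0 X61.98 Y121.32
M3 S231
G01 X120.30 Y121.32 F2631
G01 X120.30 Y83.32
G01 X61.98 Y83.32
G01 X61.98 Y121.32
M5
G0 X279.04 Y28.46
M3 S231
G01 X209.08 Y48.34 F2631
G01 X228.96 Y118.30
G01 X298.92 Y98.42
G01 X279.04 Y28.46
M5
G0 X0.00 Y0.00

viewBox `0 0 336.92 163.46` with mm width/height → 1 unit = 1 mm. Flip: y_m = 163.46 − y_svg.

**Shape 1** — `<circle>` circle, stroke `#0000ff` → engrave (S231, F2631). Machine vertices: (176.63,88.59) → (167.41,110.84) → (145.16,120.06) → (122.91,110.84) → (113.69,88.59) → (122.91,66.34) → (145.16,57.12) → (167.41,66.34) → (176.63,88.59). Closed: final G1 returns to the first vertex.

**Shape 2** — `<circle>` circle, stroke `#0000ff` → engrave (S231, F2631). Machine vertices: (326.22,114.25) → (318.40,133.14) → (299.51,140.96) → (280.62,133.14) → (272.80,114.25) → (280.62,95.36) → (299.51,87.54) → (318.40,95.36) → (326.22,114.25). Closed: final G1 returns to the first vertex.

**Shape 3** — `<path>` open polyline, stroke `#0000ff` → engrave (S231, F2631). Machine vertices: (176.85,76.87) → (164.92,133.36) → (180.17,156.44). Open path.

**Shape 4** — `<path>` rectangle, stroke `#0000ff` → engrave (S231, F2631). Machine vertices: (61.98,121.32) → (120.30,121.32) → (120.30,83.32) → (61.98,83.32) → (61.98,121.32). Closed: final G1 returns to the first vertex.

**Shape 5** — `<path>` regular polygon, stroke `#0000ff` → engrave (S231, F2631). Machine vertices: (279.04,28.46) → (209.08,48.34) → (228.96,118.30) → (298.92,98.42) → (279.04,28.46). Closed: final G1 returns to the first vertex.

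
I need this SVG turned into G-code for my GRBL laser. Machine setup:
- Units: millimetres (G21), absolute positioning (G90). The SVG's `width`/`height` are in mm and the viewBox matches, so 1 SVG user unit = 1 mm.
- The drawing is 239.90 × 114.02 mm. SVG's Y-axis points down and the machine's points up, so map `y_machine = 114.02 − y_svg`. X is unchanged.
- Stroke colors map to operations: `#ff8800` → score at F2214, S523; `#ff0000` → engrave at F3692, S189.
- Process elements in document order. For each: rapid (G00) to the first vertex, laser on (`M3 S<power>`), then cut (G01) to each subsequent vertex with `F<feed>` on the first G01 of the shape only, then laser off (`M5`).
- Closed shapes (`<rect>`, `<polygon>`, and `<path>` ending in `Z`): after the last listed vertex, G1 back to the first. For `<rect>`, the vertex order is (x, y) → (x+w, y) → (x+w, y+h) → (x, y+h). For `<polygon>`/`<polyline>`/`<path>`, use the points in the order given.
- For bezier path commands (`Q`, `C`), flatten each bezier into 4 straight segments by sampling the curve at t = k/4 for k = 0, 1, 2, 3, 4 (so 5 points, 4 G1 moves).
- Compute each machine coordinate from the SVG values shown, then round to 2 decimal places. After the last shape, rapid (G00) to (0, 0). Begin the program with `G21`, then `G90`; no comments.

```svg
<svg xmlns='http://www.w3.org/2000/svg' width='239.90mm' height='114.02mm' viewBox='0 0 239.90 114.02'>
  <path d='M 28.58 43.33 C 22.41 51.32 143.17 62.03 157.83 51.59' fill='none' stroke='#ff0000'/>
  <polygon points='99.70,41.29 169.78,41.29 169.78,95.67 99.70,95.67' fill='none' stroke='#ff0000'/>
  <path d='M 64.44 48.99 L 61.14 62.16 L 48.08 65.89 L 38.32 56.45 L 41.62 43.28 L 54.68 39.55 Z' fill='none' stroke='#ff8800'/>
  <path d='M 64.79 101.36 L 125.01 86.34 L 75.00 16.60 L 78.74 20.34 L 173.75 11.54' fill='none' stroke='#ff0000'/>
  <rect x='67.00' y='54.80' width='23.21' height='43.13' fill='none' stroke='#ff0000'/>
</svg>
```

viewBox `0 0 239.90 114.02` with mm width/height → 1 unit = 1 mm. Flip: y_m = 114.02 − y_svg.

**Shape 1** — `<path>` cubic bezier, stroke `#ff0000` → engrave (S189, F3692). Control points (SVG): P0=(28.58,43.33), P1=(22.41,51.32), P2=(143.17,62.03), P3=(157.83,51.59); sampled at t=k/4. Machine vertices: (28.58,70.69) → (44.11,64.56) → (85.39,59.65) → (130.58,58.19) → (157.83,62.43). Open path.

**Shape 2** — `<polygon>` rectangle, stroke `#ff0000` → engrave (S189, F3692). Machine vertices: (99.70,72.73) → (169.78,72.73) → (169.78,18.35) → (99.70,18.35) → (99.70,72.73). Closed: final G1 returns to the first vertex.

**Shape 3** — `<path>` regular polygon, stroke `#ff8800` → score (S523, F2214). Machine vertices: (64.44,65.03) → (61.14,51.86) → (48.08,48.13) → (38.32,57.57) → (41.62,70.74) → (54.68,74.47) → (64.44,65.03). Closed: final G1 returns to the first vertex.

**Shape 4** — `<path>` open polyline, stroke `#ff0000` → engrave (S189, F3692). Machine vertices: (64.79,12.66) → (125.01,27.68) → (75.00,97.42) → (78.74,93.68) → (173.75,102.48). Open path.

**Shape 5** — `<rect>` rectangle, stroke `#ff0000` → engrave (S189, F3692). Machine vertices: (67.00,59.22) → (90.21,59.22) → (90.21,16.09) → (67.00,16.09) → (67.00,59.22). Closed: final G1 returns to the first vertex.

G21
G90
G00 X28.58 Y70.69
M3 S189
G01 X44.11 Y64.56 F3692
G01 X85.39 Y59.65
G01 X130.58 Y58.19
G01 X157.83 Y62.43
M5
G00 X99.70 Y72.73
M3 S189
G01 X169.78 Y72.73 F3692
G01 X169.78 Y18.35
G01 X99.70 Y18.35
G01 X99.70 Y72.73
M5
G00 X64.44 Y65.03
M3 S523
G01 X61.14 Y51.86 F2214
G01 X48.08 Y48.13
G01 X38.32 Y57.57
G01 X41.62 Y70.74
G01 X54.68 Y74.47
G01 X64.44 Y65.03
M5
G00 X64.79 Y12.66
M3 S189
G01 X125.01 Y27.68 F3692
G01 X75.00 Y97.42
G01 X78.74 Y93.68
G01 X173.75 Y102.48
M5
G00 X67.00 Y59.22
M3 S189
G01 X90.21 Y59.22 F3692
G01 X90.21 Y16.09
G01 X67.00 Y16.09
G01 X67.00 Y59.22
M5
G00 X0.00 Y0.00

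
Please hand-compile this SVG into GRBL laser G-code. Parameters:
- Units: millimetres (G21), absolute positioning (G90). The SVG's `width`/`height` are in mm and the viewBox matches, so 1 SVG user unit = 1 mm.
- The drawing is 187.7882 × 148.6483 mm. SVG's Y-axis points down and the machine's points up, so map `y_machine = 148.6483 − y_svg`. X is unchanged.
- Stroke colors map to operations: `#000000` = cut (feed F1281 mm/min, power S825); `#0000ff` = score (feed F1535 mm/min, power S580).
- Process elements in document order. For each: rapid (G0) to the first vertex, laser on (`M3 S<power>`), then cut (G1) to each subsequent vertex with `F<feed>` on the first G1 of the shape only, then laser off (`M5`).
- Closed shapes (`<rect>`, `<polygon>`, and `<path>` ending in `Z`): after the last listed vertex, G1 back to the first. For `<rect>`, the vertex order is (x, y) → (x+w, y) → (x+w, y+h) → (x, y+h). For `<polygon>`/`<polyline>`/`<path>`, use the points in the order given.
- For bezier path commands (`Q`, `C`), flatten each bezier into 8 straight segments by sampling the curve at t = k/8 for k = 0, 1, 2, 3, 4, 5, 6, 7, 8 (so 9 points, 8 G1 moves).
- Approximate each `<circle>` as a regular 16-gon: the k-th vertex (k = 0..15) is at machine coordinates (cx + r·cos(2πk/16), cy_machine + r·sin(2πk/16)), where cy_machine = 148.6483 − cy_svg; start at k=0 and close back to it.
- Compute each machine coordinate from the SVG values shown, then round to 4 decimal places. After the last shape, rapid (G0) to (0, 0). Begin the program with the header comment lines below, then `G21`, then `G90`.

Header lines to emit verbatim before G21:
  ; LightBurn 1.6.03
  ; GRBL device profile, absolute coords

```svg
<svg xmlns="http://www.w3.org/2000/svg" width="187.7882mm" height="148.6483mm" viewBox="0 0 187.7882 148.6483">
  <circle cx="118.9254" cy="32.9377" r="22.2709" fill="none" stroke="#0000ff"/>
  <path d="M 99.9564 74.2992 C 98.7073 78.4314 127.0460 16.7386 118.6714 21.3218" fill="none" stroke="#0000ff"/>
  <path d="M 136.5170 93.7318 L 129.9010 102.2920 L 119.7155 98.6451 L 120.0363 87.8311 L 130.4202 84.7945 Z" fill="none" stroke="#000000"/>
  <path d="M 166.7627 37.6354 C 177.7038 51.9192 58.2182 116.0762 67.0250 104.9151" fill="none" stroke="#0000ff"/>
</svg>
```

; LightBurn 1.6.03
; GRBL device profile, absolute coords
G21
G90
G0 X141.1963 Y115.7106
M3 S580
G1 X139.5010 Y124.2333 F1535
G1 X134.6733 Y131.4585
G1 X127.4481 Y136.2862
G1 X118.9254 Y137.9815
G1 X110.4027 Y136.2862
G1 X103.1775 Y131.4585
G1 X98.3498 Y124.2333
G1 X96.6545 Y115.7106
G1 X98.3498 Y107.1879
G1 X103.1775 Y99.9627
G1 X110.4027 Y95.1350
G1 X118.9254 Y93.4397
G1 X127.4481 Y95.1350
G1 X134.6733 Y99.9627
G1 X139.5010 Y107.1879
G1 X141.1963 Y115.7106
M5
G0 X99.9564 Y74.3491
M3 S580
G1 X100.7454 Y75.6271 F1535
G1 X103.5313 Y81.5281
G1 X107.5372 Y90.5040
G1 X111.9860 Y101.0069
G1 X116.1007 Y111.4887
G1 X119.1046 Y120.4012
G1 X120.2204 Y126.1965
G1 X118.6714 Y127.3265
M5
G0 X136.5170 Y54.9165
M3 S825
G1 X129.9010 Y46.3563 F1281
G1 X119.7155 Y50.0032
G1 X120.0363 Y60.8172
G1 X130.4202 Y63.8538
G1 X136.5170 Y54.9165
M5
G0 X166.7627 Y111.0129
M3 S580
G1 X165.2572 Y103.5632 F1535
G1 X154.5560 Y92.9049
G1 X137.6911 Y80.5053
G1 X117.6942 Y67.8312
G1 X97.5973 Y56.3499
G1 X80.4322 Y47.5284
G1 X69.2308 Y42.8338
G1 X67.0250 Y43.7332
M5
G0 X0.0000 Y0.0000

1 u = 1 mm; y_m = 148.6483 − y.

[1] `<circle>` circle, #0000ff→score S580 F1535: (141.1963,115.7106) → (139.5010,124.2333) → (134.6733,131.4585) → (127.4481,136.2862) → (118.9254,137.9815) → (110.4027,136.2862) → (103.1775,131.4585) → (98.3498,124.2333) → (96.6545,115.7106) → (98.3498,107.1879) → (103.1775,99.9627) → (110.4027,95.1350) → (118.9254,93.4397) → (127.4481,95.1350) → (134.6733,99.9627) → (139.5010,107.1879) → (141.1963,115.7106) (closed)

[2] `<path>` cubic bezier, #0000ff→score S580 F1535: (99.9564,74.3491) → (100.7454,75.6271) → (103.5313,81.5281) → (107.5372,90.5040) → (111.9860,101.0069) → (116.1007,111.4887) → (119.1046,120.4012) → (120.2204,126.1965) → (118.6714,127.3265)

[3] `<path>` regular polygon, #000000→cut S825 F1281: (136.5170,54.9165) → (129.9010,46.3563) → (119.7155,50.0032) → (120.0363,60.8172) → (130.4202,63.8538) → (136.5170,54.9165) (closed)

[4] `<path>` cubic bezier, #0000ff→score S580 F1535: (166.7627,111.0129) → (165.2572,103.5632) → (154.5560,92.9049) → (137.6911,80.5053) → (117.6942,67.8312) → (97.5973,56.3499) → (80.4322,47.5284) → (69.2308,42.8338) → (67.0250,43.7332)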